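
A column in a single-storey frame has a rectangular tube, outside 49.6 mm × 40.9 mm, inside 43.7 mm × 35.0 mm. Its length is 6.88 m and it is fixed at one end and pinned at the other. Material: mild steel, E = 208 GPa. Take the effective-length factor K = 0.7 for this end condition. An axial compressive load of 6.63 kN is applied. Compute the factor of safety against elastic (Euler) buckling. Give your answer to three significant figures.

Weak-axis I_min = (h_o·b_o³ − h_i·b_i³)/12 with b_o = 40.9, b_i = 35.00 mm (shorter outer/inner sides).
I_min = (49.6×40.9³ − 43.70×35.00³)/12 = 1.267×10^5 mm⁴
I = 1.267×10^5 mm⁴ = 1.267×10^-7 m⁴
Effective length L_e = K·L = 0.7 × 6.88 = 4.816 m
P_cr = π²EI / L_e² = π² × 208×10⁹ × 1.267×10^-7 / 4.816² = 1.121×10^4 N
Factor of safety n = P_cr / P = 11.210 / 6.63 = 1.69

n ≈ 1.69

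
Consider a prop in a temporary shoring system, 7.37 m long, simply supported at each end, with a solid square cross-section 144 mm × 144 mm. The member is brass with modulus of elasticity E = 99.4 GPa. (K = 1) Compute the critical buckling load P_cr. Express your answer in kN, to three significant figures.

P_cr ≈ 647 kN

I = a⁴/12 = 144⁴/12 = 3.583×10^7 mm⁴
I = 3.583×10^7 mm⁴ = 3.583×10^-5 m⁴
Effective length L_e = K·L = 1 × 7.37 = 7.370 m
P_cr = π²EI / L_e² = π² × 99.4×10⁹ × 3.583×10^-5 / 7.370² = 6.472×10^5 N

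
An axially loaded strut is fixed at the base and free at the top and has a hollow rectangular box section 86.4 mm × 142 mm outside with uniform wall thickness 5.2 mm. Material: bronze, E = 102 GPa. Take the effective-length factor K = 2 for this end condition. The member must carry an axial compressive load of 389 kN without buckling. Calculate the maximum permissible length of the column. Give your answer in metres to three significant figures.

L_max ≈ 1.35 m

Inner dimensions: h_i = 142 − 2×5.2 = 131.6 mm, b_i = 86.4 − 2×5.2 = 76.00 mm
Weak-axis I_min = (h_o·b_o³ − h_i·b_i³)/12 with b_o = 86.4, b_i = 76.00 mm (shorter outer/inner sides).
I_min = (142×86.4³ − 131.6×76.00³)/12 = 2.818×10^6 mm⁴
I = 2.818×10^-6 m⁴
At the buckling limit P_cr = P = 3.890×10^5 N
From P_cr = π²EI/(K·L)²:  L = (1/K)·√(π²EI/P_cr) = (1/2)·√(π²×1.02×10^11×2.818×10^-6/3.890×10^5)
L = 1.35 m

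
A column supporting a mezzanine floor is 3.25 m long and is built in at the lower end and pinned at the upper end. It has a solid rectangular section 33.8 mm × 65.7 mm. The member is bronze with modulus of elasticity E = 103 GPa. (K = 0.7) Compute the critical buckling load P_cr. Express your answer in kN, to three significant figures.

P_cr ≈ 41.5 kN

Buckling occurs about the weak axis: I_min = h·b³/12 with b = 33.8 mm (the shorter side).
I_min = 65.7×33.8³/12 = 2.114×10^5 mm⁴
I = 2.114×10^5 mm⁴ = 2.114×10^-7 m⁴
Effective length L_e = K·L = 0.7 × 3.25 = 2.275 m
P_cr = π²EI / L_e² = π² × 103×10⁹ × 2.114×10^-7 / 2.275² = 4.152×10^4 N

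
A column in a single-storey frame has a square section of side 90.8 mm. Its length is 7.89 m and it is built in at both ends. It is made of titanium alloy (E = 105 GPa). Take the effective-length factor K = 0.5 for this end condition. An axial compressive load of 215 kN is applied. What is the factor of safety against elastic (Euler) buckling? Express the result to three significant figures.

I = a⁴/12 = 90.8⁴/12 = 5.665×10^6 mm⁴
I = 5.665×10^6 mm⁴ = 5.665×10^-6 m⁴
Effective length L_e = K·L = 0.5 × 7.89 = 3.945 m
P_cr = π²EI / L_e² = π² × 105×10⁹ × 5.665×10^-6 / 3.945² = 3.772×10^5 N
Factor of safety n = P_cr / P = 377.19 / 215 = 1.75

n ≈ 1.75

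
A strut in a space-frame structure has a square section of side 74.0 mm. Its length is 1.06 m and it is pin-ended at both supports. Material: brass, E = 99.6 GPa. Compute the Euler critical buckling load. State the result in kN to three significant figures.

I = a⁴/12 = 74.0⁴/12 = 2.499×10^6 mm⁴
I = 2.499×10^6 mm⁴ = 2.499×10^-6 m⁴
Effective length L_e = K·L = 1 × 1.06 = 1.060 m
P_cr = π²EI / L_e² = π² × 99.6×10⁹ × 2.499×10^-6 / 1.060² = 2.186×10^6 N

P_cr ≈ 2190 kN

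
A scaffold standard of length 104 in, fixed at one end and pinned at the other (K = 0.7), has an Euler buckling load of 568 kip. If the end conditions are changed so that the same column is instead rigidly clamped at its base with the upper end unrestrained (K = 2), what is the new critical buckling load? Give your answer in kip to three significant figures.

P_cr ∝ 1/K², so P_cr,new = P_cr,old × (K_old/K_new)² = 568 × (0.7/2)²
= 568 × 0.1225 = 69.6 kip

P_cr ≈ 69.6 kip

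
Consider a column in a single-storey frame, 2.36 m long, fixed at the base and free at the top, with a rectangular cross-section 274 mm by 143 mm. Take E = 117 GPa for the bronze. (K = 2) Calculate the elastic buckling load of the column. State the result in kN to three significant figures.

Buckling occurs about the weak axis: I_min = h·b³/12 with b = 143 mm (the shorter side).
I_min = 274×143³/12 = 6.677×10^7 mm⁴
I = 6.677×10^7 mm⁴ = 6.677×10^-5 m⁴
Effective length L_e = K·L = 2 × 2.36 = 4.720 m
P_cr = π²EI / L_e² = π² × 117×10⁹ × 6.677×10^-5 / 4.720² = 3.461×10^6 N

P_cr ≈ 3460 kN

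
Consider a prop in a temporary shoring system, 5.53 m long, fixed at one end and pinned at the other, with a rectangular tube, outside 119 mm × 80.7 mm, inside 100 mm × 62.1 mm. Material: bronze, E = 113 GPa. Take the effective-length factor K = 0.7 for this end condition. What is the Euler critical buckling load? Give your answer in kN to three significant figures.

Weak-axis I_min = (h_o·b_o³ − h_i·b_i³)/12 with b_o = 80.7, b_i = 62.10 mm (shorter outer/inner sides).
I_min = (119×80.7³ − 100.0×62.10³)/12 = 3.216×10^6 mm⁴
I = 3.216×10^6 mm⁴ = 3.216×10^-6 m⁴
Effective length L_e = K·L = 0.7 × 5.53 = 3.871 m
P_cr = π²EI / L_e² = π² × 113×10⁹ × 3.216×10^-6 / 3.871² = 2.394×10^5 N

P_cr ≈ 239 kN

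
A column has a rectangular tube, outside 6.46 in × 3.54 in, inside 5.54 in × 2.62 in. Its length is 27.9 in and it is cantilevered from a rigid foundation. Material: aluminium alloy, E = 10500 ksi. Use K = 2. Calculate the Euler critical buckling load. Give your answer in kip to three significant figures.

P_cr ≈ 518 kip

Weak-axis I_min = (h_o·b_o³ − h_i·b_i³)/12 with b_o = 3.54, b_i = 2.620 in (shorter outer/inner sides).
I_min = (6.46×3.54³ − 5.540×2.620³)/12 = 15.58 in⁴
Effective length L_e = K·L = 2 × 27.9 = 55.80 in
P_cr = π²EI / L_e² = π² × 10500×10³ × 15.58 / 55.80² = 5.185×10^5 lb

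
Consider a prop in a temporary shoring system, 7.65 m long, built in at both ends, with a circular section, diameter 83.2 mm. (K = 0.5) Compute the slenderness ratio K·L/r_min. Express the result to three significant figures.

For a solid circle r = d/4 = 83.2/4 = 20.80 mm
L_e = K·L = 0.5 × 7.65 m = 3.825 m = 3825.0 mm
λ = L_e / r_min = 3825.0 / 20.80 = 184

λ ≈ 184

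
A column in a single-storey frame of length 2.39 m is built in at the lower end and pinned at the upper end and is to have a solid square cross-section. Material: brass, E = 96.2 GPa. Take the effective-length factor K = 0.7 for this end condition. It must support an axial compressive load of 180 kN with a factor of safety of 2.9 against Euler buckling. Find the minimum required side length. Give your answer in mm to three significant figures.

Required P_cr = n·P = 2.9 × 180 = 522.0 kN
L_e = K·L = 0.7 × 2.39 = 1.673 m
Required I = P_cr·L_e²/(π²E) = 5.220×10^5 × 1.673² / (π² × 9.62×10^10) = 1.539×10^-6 m⁴
I_req = 1.539×10^6 mm⁴
Solid square: I = a⁴/12  ⇒  a = (12I)^(1/4) = (12×1.539×10^6)^(1/4) = 65.6 mm

a ≈ 65.6 mm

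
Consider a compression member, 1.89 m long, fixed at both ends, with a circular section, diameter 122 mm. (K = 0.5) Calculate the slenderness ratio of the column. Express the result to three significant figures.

λ ≈ 31.0

For a solid circle r = d/4 = 122/4 = 30.50 mm
L_e = K·L = 0.5 × 1.89 m = 0.9450 m = 945.00 mm
λ = L_e / r_min = 945.00 / 30.50 = 31.0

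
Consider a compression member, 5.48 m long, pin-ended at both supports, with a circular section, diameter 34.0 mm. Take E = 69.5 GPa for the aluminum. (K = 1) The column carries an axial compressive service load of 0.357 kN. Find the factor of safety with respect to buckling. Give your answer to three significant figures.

I = πd⁴/64 = π×34.0⁴/64 = 6.560×10^4 mm⁴
I = 6.560×10^4 mm⁴ = 6.560×10^-8 m⁴
Effective length L_e = K·L = 1 × 5.48 = 5.480 m
P_cr = π²EI / L_e² = π² × 69.5×10⁹ × 6.560×10^-8 / 5.480² = 1.498×10^3 N
Factor of safety n = P_cr / P = 1.4983 / 0.357 = 4.20

n ≈ 4.20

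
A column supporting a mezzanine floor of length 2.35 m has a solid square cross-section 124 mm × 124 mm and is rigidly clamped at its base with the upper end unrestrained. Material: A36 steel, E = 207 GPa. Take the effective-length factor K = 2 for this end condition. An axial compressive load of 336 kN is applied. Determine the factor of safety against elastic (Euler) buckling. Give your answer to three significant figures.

I = a⁴/12 = 124⁴/12 = 1.970×10^7 mm⁴
I = 1.970×10^7 mm⁴ = 1.970×10^-5 m⁴
Effective length L_e = K·L = 2 × 2.35 = 4.700 m
P_cr = π²EI / L_e² = π² × 207×10⁹ × 1.970×10^-5 / 4.700² = 1.822×10^6 N
Factor of safety n = P_cr / P = 1822.1 / 336 = 5.42

n ≈ 5.42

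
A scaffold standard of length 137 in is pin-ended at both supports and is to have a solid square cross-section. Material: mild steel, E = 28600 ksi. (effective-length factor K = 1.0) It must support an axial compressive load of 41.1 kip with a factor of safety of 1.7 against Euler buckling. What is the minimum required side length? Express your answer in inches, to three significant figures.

a ≈ 2.73 in

Required P_cr = n·P = 1.7 × 41.1 = 69.87 kip
L_e = K·L = 1 × 137 = 137.0 in
Required I = P_cr·L_e²/(π²E) = 6.987×10^4 × 137.0² / (π² × 2.86×10^7) = 4.646 in⁴
Solid square: I = a⁴/12  ⇒  a = (12I)^(1/4) = (12×4.646)^(1/4) = 2.73 in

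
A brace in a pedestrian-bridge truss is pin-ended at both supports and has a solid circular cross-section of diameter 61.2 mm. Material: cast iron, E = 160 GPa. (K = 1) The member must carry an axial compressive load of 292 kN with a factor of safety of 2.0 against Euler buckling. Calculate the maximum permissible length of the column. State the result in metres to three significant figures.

L_max ≈ 1.36 m

I = πd⁴/64 = π×61.2⁴/64 = 6.886×10^5 mm⁴
I = 6.886×10^-7 m⁴
Required critical load P_cr = n·P = 2.0 × 292 = 584.0 kN = 5.840×10^5 N
From P_cr = π²EI/(K·L)²:  L = (1/K)·√(π²EI/P_cr) = (1/1)·√(π²×1.60×10^11×6.886×10^-7/5.840×10^5)
L = 1.36 m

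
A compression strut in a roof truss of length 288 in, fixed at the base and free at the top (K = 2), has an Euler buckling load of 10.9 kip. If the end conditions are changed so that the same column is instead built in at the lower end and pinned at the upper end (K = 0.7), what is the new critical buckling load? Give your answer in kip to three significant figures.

P_cr ∝ 1/K², so P_cr,new = P_cr,old × (K_old/K_new)² = 10.9 × (2/0.7)²
= 10.9 × 8.163 = 89.0 kip

P_cr ≈ 89.0 kip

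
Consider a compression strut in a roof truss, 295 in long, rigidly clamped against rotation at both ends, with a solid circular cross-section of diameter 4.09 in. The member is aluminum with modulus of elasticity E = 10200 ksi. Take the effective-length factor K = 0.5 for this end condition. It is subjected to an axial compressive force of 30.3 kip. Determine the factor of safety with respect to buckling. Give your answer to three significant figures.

n ≈ 2.10

I = πd⁴/64 = π×4.09⁴/64 = 13.74 in⁴
Effective length L_e = K·L = 0.5 × 295 = 147.5 in
P_cr = π²EI / L_e² = π² × 10200×10³ × 13.74 / 147.5² = 6.356×10^4 lb
Factor of safety n = P_cr / P = 63.559 / 30.3 = 2.10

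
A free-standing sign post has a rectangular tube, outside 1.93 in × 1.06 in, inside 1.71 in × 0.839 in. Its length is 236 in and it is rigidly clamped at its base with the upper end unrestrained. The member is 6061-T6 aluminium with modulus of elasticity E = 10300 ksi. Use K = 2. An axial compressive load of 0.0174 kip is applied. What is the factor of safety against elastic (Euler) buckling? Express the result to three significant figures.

n ≈ 2.82

Weak-axis I_min = (h_o·b_o³ − h_i·b_i³)/12 with b_o = 1.06, b_i = 0.8390 in (shorter outer/inner sides).
I_min = (1.93×1.06³ − 1.710×0.8390³)/12 = 0.1074 in⁴
Effective length L_e = K·L = 2 × 236 = 472.0 in
P_cr = π²EI / L_e² = π² × 10300×10³ × 0.1074 / 472.0² = 49.01 lb
Factor of safety n = P_cr / P = 0.049005 / 0.0174 = 2.82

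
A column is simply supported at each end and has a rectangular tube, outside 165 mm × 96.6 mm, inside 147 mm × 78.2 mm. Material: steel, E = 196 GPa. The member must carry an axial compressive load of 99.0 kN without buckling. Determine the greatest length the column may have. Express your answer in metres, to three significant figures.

L_max ≈ 11.3 m

Weak-axis I_min = (h_o·b_o³ − h_i·b_i³)/12 with b_o = 96.6, b_i = 78.20 mm (shorter outer/inner sides).
I_min = (165×96.6³ − 147.0×78.20³)/12 = 6.537×10^6 mm⁴
I = 6.537×10^-6 m⁴
At the buckling limit P_cr = P = 9.900×10^4 N
From P_cr = π²EI/(K·L)²:  L = (1/K)·√(π²EI/P_cr) = (1/1)·√(π²×1.96×10^11×6.537×10^-6/9.900×10^4)
L = 11.3 m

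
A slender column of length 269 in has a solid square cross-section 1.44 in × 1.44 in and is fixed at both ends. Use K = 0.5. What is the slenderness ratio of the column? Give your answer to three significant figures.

I = a⁴/12 = 1.44⁴/12 = 0.3583 in⁴
A = 2.074 in²;  r_min = √(I/A) = √(0.3583/2.074) = 0.4157 in
L_e = K·L = 0.5 × 269 = 134.5 in
λ = L_e / r_min = 134.50 / 0.4157 = 324

λ ≈ 324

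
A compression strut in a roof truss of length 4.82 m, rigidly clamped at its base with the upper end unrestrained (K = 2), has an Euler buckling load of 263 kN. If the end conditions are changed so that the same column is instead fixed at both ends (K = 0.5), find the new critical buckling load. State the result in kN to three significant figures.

P_cr ≈ 4210 kN

P_cr ∝ 1/K², so P_cr,new = P_cr,old × (K_old/K_new)² = 263 × (2/0.5)²
= 263 × 16.00 = 4210 kN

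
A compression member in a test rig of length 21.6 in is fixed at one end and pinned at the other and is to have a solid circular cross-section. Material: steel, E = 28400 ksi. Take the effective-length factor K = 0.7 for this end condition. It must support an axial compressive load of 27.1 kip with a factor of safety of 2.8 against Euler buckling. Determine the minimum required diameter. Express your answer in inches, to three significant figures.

Required P_cr = n·P = 2.8 × 27.1 = 75.88 kip
L_e = K·L = 0.7 × 21.6 = 15.12 in
Required I = P_cr·L_e²/(π²E) = 7.588×10^4 × 15.12² / (π² × 2.84×10^7) = 6.189×10^-2 in⁴
Solid circle: I = πd⁴/64  ⇒  d = (64I/π)^(1/4) = (64×6.189×10^-2/π)^(1/4) = 1.06 in

d ≈ 1.06 in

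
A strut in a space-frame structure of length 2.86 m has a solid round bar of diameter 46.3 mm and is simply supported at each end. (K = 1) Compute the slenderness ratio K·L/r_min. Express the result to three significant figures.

λ ≈ 247

For a solid circle r = d/4 = 46.3/4 = 11.58 mm
L_e = K·L = 1 × 2.86 m = 2.860 m = 2860.0 mm
λ = L_e / r_min = 2860.0 / 11.58 = 247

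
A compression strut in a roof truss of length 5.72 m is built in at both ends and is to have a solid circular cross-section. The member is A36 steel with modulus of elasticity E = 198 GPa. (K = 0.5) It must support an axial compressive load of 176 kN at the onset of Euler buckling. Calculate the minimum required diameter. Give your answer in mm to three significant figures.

d ≈ 62.2 mm

L_e = K·L = 0.5 × 5.72 = 2.860 m
Required I = P_cr·L_e²/(π²E) = 1.760×10^5 × 2.860² / (π² × 1.98×10^11) = 7.367×10^-7 m⁴
I_req = 7.367×10^5 mm⁴
Solid circle: I = πd⁴/64  ⇒  d = (64I/π)^(1/4) = (64×7.367×10^5/π)^(1/4) = 62.2 mm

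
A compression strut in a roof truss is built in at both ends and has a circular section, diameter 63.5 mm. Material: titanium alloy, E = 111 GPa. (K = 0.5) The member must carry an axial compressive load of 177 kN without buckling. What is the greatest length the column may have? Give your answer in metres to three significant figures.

I = πd⁴/64 = π×63.5⁴/64 = 7.981×10^5 mm⁴
I = 7.981×10^-7 m⁴
At the buckling limit P_cr = P = 1.770×10^5 N
From P_cr = π²EI/(K·L)²:  L = (1/K)·√(π²EI/P_cr) = (1/0.5)·√(π²×1.11×10^11×7.981×10^-7/1.770×10^5)
L = 4.45 m

L_max ≈ 4.45 m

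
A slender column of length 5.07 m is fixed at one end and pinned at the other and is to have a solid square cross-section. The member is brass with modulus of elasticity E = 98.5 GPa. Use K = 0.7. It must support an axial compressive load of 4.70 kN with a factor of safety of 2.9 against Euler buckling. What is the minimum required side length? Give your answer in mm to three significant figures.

a ≈ 38.2 mm

Required P_cr = n·P = 2.9 × 4.70 = 13.63 kN
L_e = K·L = 0.7 × 5.07 = 3.549 m
Required I = P_cr·L_e²/(π²E) = 1.363×10^4 × 3.549² / (π² × 9.85×10^10) = 1.766×10^-7 m⁴
I_req = 1.766×10^5 mm⁴
Solid square: I = a⁴/12  ⇒  a = (12I)^(1/4) = (12×1.766×10^5)^(1/4) = 38.2 mm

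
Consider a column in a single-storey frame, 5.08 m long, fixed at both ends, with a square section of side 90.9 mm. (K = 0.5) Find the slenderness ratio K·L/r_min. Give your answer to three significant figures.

For a square r = a/√12 = 90.9/√12 = 26.24 mm
L_e = K·L = 0.5 × 5.08 m = 2.540 m = 2540.0 mm
λ = L_e / r_min = 2540.0 / 26.24 = 96.8

λ ≈ 96.8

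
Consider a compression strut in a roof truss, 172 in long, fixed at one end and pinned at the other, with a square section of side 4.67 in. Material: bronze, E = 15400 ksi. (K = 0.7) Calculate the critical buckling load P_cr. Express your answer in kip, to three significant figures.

P_cr ≈ 416 kip

I = a⁴/12 = 4.67⁴/12 = 39.64 in⁴
Effective length L_e = K·L = 0.7 × 172 = 120.4 in
P_cr = π²EI / L_e² = π² × 15400×10³ × 39.64 / 120.4² = 4.156×10^5 lb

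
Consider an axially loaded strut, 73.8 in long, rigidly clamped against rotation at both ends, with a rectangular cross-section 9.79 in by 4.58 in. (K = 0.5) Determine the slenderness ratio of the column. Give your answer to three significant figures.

λ ≈ 27.9

Buckling occurs about the weak axis: I_min = h·b³/12 with b = 4.58 in (the shorter side).
I_min = 9.79×4.58³/12 = 78.38 in⁴
A = 44.84 in²;  r_min = √(I/A) = √(78.38/44.84) = 1.322 in
L_e = K·L = 0.5 × 73.8 = 36.90 in
λ = L_e / r_min = 36.900 / 1.322 = 27.9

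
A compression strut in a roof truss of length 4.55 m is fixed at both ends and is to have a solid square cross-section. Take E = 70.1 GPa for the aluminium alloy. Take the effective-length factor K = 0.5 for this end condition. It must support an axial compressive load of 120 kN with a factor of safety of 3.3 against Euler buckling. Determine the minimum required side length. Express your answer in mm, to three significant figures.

a ≈ 77.2 mm

Required P_cr = n·P = 3.3 × 120 = 396.0 kN
L_e = K·L = 0.5 × 4.55 = 2.275 m
Required I = P_cr·L_e²/(π²E) = 3.960×10^5 × 2.275² / (π² × 7.01×10^10) = 2.962×10^-6 m⁴
I_req = 2.962×10^6 mm⁴
Solid square: I = a⁴/12  ⇒  a = (12I)^(1/4) = (12×2.962×10^6)^(1/4) = 77.2 mm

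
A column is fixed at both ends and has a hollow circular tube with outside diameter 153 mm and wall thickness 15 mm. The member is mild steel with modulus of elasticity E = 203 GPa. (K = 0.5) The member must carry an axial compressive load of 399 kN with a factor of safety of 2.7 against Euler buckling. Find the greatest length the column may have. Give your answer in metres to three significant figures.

L_max ≈ 10.8 m

Inner diameter d_i = 153 − 2×15 = 123.0 mm
I = π(d_o⁴ − d_i⁴)/64 = π(153⁴ − 123.0⁴)/64 = 1.566×10^7 mm⁴
I = 1.566×10^-5 m⁴
Required critical load P_cr = n·P = 2.7 × 399 = 1077 kN = 1.077×10^6 N
From P_cr = π²EI/(K·L)²:  L = (1/K)·√(π²EI/P_cr) = (1/0.5)·√(π²×2.03×10^11×1.566×10^-5/1.077×10^6)
L = 10.8 m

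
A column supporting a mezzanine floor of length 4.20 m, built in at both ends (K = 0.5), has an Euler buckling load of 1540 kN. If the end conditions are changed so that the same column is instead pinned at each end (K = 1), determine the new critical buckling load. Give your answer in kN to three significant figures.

P_cr ≈ 385 kN

P_cr ∝ 1/K², so P_cr,new = P_cr,old × (K_old/K_new)² = 1540 × (0.5/1)²
= 1540 × 0.2500 = 385 kN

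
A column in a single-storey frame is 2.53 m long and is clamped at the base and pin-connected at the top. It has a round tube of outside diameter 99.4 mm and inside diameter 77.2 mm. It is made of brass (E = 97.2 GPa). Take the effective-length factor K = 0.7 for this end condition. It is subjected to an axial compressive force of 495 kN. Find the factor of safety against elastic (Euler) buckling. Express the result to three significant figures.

n ≈ 1.88

d_o = 99.4 mm, d_i = 77.2 mm
I = π(d_o⁴ − d_i⁴)/64 = π(99.4⁴ − 77.20⁴)/64 = 3.048×10^6 mm⁴
I = 3.048×10^6 mm⁴ = 3.048×10^-6 m⁴
Effective length L_e = K·L = 0.7 × 2.53 = 1.771 m
P_cr = π²EI / L_e² = π² × 97.2×10⁹ × 3.048×10^-6 / 1.771² = 9.324×10^5 N
Factor of safety n = P_cr / P = 932.40 / 495 = 1.88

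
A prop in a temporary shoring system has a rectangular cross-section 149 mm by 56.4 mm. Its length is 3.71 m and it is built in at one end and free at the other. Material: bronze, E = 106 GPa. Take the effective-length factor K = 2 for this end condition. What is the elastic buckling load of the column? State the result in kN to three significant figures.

P_cr ≈ 42.3 kN

Buckling occurs about the weak axis: I_min = h·b³/12 with b = 56.4 mm (the shorter side).
I_min = 149×56.4³/12 = 2.228×10^6 mm⁴
I = 2.228×10^6 mm⁴ = 2.228×10^-6 m⁴
Effective length L_e = K·L = 2 × 3.71 = 7.420 m
P_cr = π²EI / L_e² = π² × 106×10⁹ × 2.228×10^-6 / 7.420² = 4.233×10^4 N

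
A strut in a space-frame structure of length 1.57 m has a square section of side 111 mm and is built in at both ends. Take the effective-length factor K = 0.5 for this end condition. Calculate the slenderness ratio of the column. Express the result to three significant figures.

For a square r = a/√12 = 111/√12 = 32.04 mm
L_e = K·L = 0.5 × 1.57 m = 0.7850 m = 785.00 mm
λ = L_e / r_min = 785.00 / 32.04 = 24.5

λ ≈ 24.5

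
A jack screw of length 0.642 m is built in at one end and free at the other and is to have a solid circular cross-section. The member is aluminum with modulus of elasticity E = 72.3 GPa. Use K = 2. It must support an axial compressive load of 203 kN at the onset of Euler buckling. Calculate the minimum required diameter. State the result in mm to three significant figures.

d ≈ 55.6 mm

L_e = K·L = 2 × 0.642 = 1.284 m
Required I = P_cr·L_e²/(π²E) = 2.030×10^5 × 1.284² / (π² × 7.23×10^10) = 4.690×10^-7 m⁴
I_req = 4.690×10^5 mm⁴
Solid circle: I = πd⁴/64  ⇒  d = (64I/π)^(1/4) = (64×4.690×10^5/π)^(1/4) = 55.6 mm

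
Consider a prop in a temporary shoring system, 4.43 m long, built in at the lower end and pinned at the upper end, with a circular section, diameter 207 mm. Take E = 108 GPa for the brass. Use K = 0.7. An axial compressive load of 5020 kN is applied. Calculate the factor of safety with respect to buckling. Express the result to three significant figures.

I = πd⁴/64 = π×207⁴/64 = 9.013×10^7 mm⁴
I = 9.013×10^7 mm⁴ = 9.013×10^-5 m⁴
Effective length L_e = K·L = 0.7 × 4.43 = 3.101 m
P_cr = π²EI / L_e² = π² × 108×10⁹ × 9.013×10^-5 / 3.101² = 9.990×10^6 N
Factor of safety n = P_cr / P = 9990.1 / 5020 = 1.99

n ≈ 1.99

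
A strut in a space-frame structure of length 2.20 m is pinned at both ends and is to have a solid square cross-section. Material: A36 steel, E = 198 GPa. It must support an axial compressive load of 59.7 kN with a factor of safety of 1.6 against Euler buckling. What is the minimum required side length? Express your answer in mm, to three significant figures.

a ≈ 41.0 mm

Required P_cr = n·P = 1.6 × 59.7 = 95.52 kN
L_e = K·L = 1 × 2.20 = 2.200 m
Required I = P_cr·L_e²/(π²E) = 9.552×10^4 × 2.200² / (π² × 1.98×10^11) = 2.366×10^-7 m⁴
I_req = 2.366×10^5 mm⁴
Solid square: I = a⁴/12  ⇒  a = (12I)^(1/4) = (12×2.366×10^5)^(1/4) = 41.0 mm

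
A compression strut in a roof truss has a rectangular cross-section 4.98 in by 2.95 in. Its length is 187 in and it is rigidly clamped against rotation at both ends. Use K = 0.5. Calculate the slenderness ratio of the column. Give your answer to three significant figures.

Buckling occurs about the weak axis: I_min = h·b³/12 with b = 2.95 in (the shorter side).
I_min = 4.98×2.95³/12 = 10.65 in⁴
A = 14.69 in²;  r_min = √(I/A) = √(10.65/14.69) = 0.8516 in
L_e = K·L = 0.5 × 187 = 93.50 in
λ = L_e / r_min = 93.500 / 0.8516 = 110

λ ≈ 110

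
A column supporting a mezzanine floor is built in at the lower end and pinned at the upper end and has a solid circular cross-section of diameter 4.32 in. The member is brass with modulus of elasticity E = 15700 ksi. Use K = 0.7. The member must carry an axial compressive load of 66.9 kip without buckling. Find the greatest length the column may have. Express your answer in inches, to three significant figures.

L_max ≈ 284 in

I = πd⁴/64 = π×4.32⁴/64 = 17.10 in⁴
At the buckling limit P_cr = P = 6.690×10^4 lb
From P_cr = π²EI/(K·L)²:  L = (1/K)·√(π²EI/P_cr) = (1/0.7)·√(π²×1.57×10^7×17.10/6.690×10^4)
L = 284 in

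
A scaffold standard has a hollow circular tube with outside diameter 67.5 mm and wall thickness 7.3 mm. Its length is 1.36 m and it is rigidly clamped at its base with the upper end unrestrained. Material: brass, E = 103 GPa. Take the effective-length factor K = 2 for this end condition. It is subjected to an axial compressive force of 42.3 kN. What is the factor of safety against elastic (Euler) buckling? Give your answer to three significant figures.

n ≈ 2.06

Inner diameter d_i = 67.5 − 2×7.3 = 52.90 mm
I = π(d_o⁴ − d_i⁴)/64 = π(67.5⁴ − 52.90⁴)/64 = 6.346×10^5 mm⁴
I = 6.346×10^5 mm⁴ = 6.346×10^-7 m⁴
Effective length L_e = K·L = 2 × 1.36 = 2.720 m
P_cr = π²EI / L_e² = π² × 103×10⁹ × 6.346×10^-7 / 2.720² = 8.720×10^4 N
Factor of safety n = P_cr / P = 87.199 / 42.3 = 2.06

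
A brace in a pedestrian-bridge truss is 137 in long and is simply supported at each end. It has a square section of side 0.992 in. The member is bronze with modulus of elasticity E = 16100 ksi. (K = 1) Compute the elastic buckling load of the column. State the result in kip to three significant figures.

I = a⁴/12 = 0.992⁴/12 = 8.070×10^-2 in⁴
Effective length L_e = K·L = 1 × 137 = 137.0 in
P_cr = π²EI / L_e² = π² × 16100×10³ × 8.070×10^-2 / 137.0² = 683.2 lb

P_cr ≈ 0.683 kip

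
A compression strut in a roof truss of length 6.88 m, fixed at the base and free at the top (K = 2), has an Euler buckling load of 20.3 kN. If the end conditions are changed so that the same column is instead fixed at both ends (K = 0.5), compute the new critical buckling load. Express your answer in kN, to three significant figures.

P_cr ≈ 325 kN

P_cr ∝ 1/K², so P_cr,new = P_cr,old × (K_old/K_new)² = 20.3 × (2/0.5)²
= 20.3 × 16.00 = 325 kN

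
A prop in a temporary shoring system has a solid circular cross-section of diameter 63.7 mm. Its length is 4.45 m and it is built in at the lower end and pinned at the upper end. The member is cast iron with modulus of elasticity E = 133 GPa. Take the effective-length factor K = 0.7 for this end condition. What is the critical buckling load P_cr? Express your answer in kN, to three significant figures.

I = πd⁴/64 = π×63.7⁴/64 = 8.082×10^5 mm⁴
I = 8.082×10^5 mm⁴ = 8.082×10^-7 m⁴
Effective length L_e = K·L = 0.7 × 4.45 = 3.115 m
P_cr = π²EI / L_e² = π² × 133×10⁹ × 8.082×10^-7 / 3.115² = 1.093×10^5 N

P_cr ≈ 109 kN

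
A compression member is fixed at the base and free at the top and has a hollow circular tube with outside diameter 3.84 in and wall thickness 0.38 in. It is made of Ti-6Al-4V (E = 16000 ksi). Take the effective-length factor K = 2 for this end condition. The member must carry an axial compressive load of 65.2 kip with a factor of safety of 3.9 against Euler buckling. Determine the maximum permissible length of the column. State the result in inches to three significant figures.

Inner diameter d_i = 3.84 − 2×0.38 = 3.080 in
I = π(d_o⁴ − d_i⁴)/64 = π(3.84⁴ − 3.080⁴)/64 = 6.256 in⁴
Required critical load P_cr = n·P = 3.9 × 65.2 = 254.3 kip = 2.543×10^5 lb
From P_cr = π²EI/(K·L)²:  L = (1/K)·√(π²EI/P_cr) = (1/2)·√(π²×1.60×10^7×6.256/2.543×10^5)
L = 31.2 in

L_max ≈ 31.2 in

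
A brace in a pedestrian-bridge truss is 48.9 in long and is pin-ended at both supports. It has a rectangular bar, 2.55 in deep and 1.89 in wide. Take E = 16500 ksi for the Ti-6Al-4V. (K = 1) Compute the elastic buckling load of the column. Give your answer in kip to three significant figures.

Buckling occurs about the weak axis: I_min = h·b³/12 with b = 1.89 in (the shorter side).
I_min = 2.55×1.89³/12 = 1.435 in⁴
Effective length L_e = K·L = 1 × 48.9 = 48.90 in
P_cr = π²EI / L_e² = π² × 16500×10³ × 1.435 / 48.90² = 9.770×10^4 lb

P_cr ≈ 97.7 kip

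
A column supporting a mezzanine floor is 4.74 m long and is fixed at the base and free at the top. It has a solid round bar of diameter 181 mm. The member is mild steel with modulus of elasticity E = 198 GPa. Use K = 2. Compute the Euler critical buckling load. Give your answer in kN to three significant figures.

P_cr ≈ 1150 kN

I = πd⁴/64 = π×181⁴/64 = 5.268×10^7 mm⁴
I = 5.268×10^7 mm⁴ = 5.268×10^-5 m⁴
Effective length L_e = K·L = 2 × 4.74 = 9.480 m
P_cr = π²EI / L_e² = π² × 198×10⁹ × 5.268×10^-5 / 9.480² = 1.146×10^6 N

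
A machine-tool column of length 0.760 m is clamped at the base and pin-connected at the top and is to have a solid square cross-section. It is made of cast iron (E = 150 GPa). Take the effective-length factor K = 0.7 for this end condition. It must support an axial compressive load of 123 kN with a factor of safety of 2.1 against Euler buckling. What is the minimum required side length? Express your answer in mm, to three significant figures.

Required P_cr = n·P = 2.1 × 123 = 258.3 kN
L_e = K·L = 0.7 × 0.760 = 0.5320 m
Required I = P_cr·L_e²/(π²E) = 2.583×10^5 × 0.5320² / (π² × 1.50×10^11) = 4.938×10^-8 m⁴
I_req = 4.938×10^4 mm⁴
Solid square: I = a⁴/12  ⇒  a = (12I)^(1/4) = (12×4.938×10^4)^(1/4) = 27.7 mm

a ≈ 27.7 mm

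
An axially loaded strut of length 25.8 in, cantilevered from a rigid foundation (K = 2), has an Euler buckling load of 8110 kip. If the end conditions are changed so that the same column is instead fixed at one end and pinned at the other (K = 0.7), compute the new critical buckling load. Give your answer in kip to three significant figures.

P_cr ∝ 1/K², so P_cr,new = P_cr,old × (K_old/K_new)² = 8110 × (2/0.7)²
= 8110 × 8.163 = 66200 kip

P_cr ≈ 66200 kip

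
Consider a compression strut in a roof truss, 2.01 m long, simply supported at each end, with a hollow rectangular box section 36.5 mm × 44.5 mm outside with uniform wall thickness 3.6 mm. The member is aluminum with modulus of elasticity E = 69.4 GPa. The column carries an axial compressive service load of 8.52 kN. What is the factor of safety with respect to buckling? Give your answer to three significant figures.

n ≈ 2.03

Inner dimensions: h_i = 44.5 − 2×3.6 = 37.30 mm, b_i = 36.5 − 2×3.6 = 29.30 mm
Weak-axis I_min = (h_o·b_o³ − h_i·b_i³)/12 with b_o = 36.5, b_i = 29.30 mm (shorter outer/inner sides).
I_min = (44.5×36.5³ − 37.30×29.30³)/12 = 1.021×10^5 mm⁴
I = 1.021×10^5 mm⁴ = 1.021×10^-7 m⁴
Effective length L_e = K·L = 1 × 2.01 = 2.010 m
P_cr = π²EI / L_e² = π² × 69.4×10⁹ × 1.021×10^-7 / 2.010² = 1.732×10^4 N
Factor of safety n = P_cr / P = 17.316 / 8.52 = 2.03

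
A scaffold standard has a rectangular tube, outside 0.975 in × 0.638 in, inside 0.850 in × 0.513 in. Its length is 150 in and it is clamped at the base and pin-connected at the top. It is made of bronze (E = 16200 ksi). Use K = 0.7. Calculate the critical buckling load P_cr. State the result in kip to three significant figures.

Weak-axis I_min = (h_o·b_o³ − h_i·b_i³)/12 with b_o = 0.638, b_i = 0.5130 in (shorter outer/inner sides).
I_min = (0.975×0.638³ − 0.8500×0.5130³)/12 = 1.154×10^-2 in⁴
Effective length L_e = K·L = 0.7 × 150 = 105.0 in
P_cr = π²EI / L_e² = π² × 16200×10³ × 1.154×10^-2 / 105.0² = 167.3 lb

P_cr ≈ 0.167 kip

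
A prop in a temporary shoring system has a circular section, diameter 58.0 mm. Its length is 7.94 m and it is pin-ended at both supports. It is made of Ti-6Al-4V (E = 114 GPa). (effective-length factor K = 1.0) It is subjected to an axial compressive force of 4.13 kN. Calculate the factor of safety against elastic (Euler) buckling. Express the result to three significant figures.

I = πd⁴/64 = π×58.0⁴/64 = 5.555×10^5 mm⁴
I = 5.555×10^5 mm⁴ = 5.555×10^-7 m⁴
Effective length L_e = K·L = 1 × 7.94 = 7.940 m
P_cr = π²EI / L_e² = π² × 114×10⁹ × 5.555×10^-7 / 7.940² = 9.914×10^3 N
Factor of safety n = P_cr / P = 9.9139 / 4.13 = 2.40

n ≈ 2.40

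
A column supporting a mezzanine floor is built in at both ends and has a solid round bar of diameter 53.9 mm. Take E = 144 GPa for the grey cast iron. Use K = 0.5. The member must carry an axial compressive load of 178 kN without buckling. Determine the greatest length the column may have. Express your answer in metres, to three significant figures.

I = πd⁴/64 = π×53.9⁴/64 = 4.143×10^5 mm⁴
I = 4.143×10^-7 m⁴
At the buckling limit P_cr = P = 1.780×10^5 N
From P_cr = π²EI/(K·L)²:  L = (1/K)·√(π²EI/P_cr) = (1/0.5)·√(π²×1.44×10^11×4.143×10^-7/1.780×10^5)
L = 3.64 m

L_max ≈ 3.64 m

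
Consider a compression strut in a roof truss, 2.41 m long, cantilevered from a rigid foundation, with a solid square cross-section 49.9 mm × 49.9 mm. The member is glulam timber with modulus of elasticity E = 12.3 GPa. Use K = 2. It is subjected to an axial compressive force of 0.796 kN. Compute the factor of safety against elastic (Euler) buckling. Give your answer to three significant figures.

n ≈ 3.39

I = a⁴/12 = 49.9⁴/12 = 5.167×10^5 mm⁴
I = 5.167×10^5 mm⁴ = 5.167×10^-7 m⁴
Effective length L_e = K·L = 2 × 2.41 = 4.820 m
P_cr = π²EI / L_e² = π² × 12.3×10⁹ × 5.167×10^-7 / 4.820² = 2.700×10^3 N
Factor of safety n = P_cr / P = 2.6998 / 0.796 = 3.39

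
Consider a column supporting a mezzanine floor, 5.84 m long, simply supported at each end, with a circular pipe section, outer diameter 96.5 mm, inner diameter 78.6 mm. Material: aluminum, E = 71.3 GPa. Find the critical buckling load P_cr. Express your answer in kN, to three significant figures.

d_o = 96.5 mm, d_i = 78.6 mm
I = π(d_o⁴ − d_i⁴)/64 = π(96.5⁴ − 78.60⁴)/64 = 2.383×10^6 mm⁴
I = 2.383×10^6 mm⁴ = 2.383×10^-6 m⁴
Effective length L_e = K·L = 1 × 5.84 = 5.840 m
P_cr = π²EI / L_e² = π² × 71.3×10⁹ × 2.383×10^-6 / 5.840² = 4.917×10^4 N

P_cr ≈ 49.2 kN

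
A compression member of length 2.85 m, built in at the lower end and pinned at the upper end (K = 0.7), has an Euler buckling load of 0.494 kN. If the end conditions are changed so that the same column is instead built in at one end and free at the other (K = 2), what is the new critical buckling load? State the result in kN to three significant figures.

P_cr ∝ 1/K², so P_cr,new = P_cr,old × (K_old/K_new)² = 0.494 × (0.7/2)²
= 0.494 × 0.1225 = 0.0605 kN

P_cr ≈ 0.0605 kN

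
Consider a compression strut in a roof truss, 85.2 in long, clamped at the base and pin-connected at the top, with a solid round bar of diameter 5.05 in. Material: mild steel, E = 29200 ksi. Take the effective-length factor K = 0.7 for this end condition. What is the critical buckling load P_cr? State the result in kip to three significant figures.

P_cr ≈ 2590 kip

I = πd⁴/64 = π×5.05⁴/64 = 31.93 in⁴
Effective length L_e = K·L = 0.7 × 85.2 = 59.64 in
P_cr = π²EI / L_e² = π² × 29200×10³ × 31.93 / 59.64² = 2.587×10^6 lb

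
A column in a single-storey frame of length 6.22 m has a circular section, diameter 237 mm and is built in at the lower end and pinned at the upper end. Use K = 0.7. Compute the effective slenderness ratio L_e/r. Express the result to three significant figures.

λ ≈ 73.5

For a solid circle r = d/4 = 237/4 = 59.25 mm
L_e = K·L = 0.7 × 6.22 m = 4.354 m = 4354.0 mm
λ = L_e / r_min = 4354.0 / 59.25 = 73.5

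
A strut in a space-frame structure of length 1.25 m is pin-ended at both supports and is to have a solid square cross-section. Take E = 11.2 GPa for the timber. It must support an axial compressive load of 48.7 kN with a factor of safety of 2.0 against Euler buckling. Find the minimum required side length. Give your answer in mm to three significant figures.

Required P_cr = n·P = 2.0 × 48.7 = 97.40 kN
L_e = K·L = 1 × 1.25 = 1.250 m
Required I = P_cr·L_e²/(π²E) = 9.740×10^4 × 1.250² / (π² × 1.12×10^10) = 1.377×10^-6 m⁴
I_req = 1.377×10^6 mm⁴
Solid square: I = a⁴/12  ⇒  a = (12I)^(1/4) = (12×1.377×10^6)^(1/4) = 63.8 mm

a ≈ 63.8 mm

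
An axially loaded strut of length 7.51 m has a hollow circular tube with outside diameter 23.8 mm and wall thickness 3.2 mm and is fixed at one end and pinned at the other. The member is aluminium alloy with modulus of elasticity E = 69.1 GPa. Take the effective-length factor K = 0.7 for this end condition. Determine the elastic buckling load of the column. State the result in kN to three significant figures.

P_cr ≈ 0.278 kN

Inner diameter d_i = 23.8 − 2×3.2 = 17.40 mm
I = π(d_o⁴ − d_i⁴)/64 = π(23.8⁴ − 17.40⁴)/64 = 1.125×10^4 mm⁴
I = 1.125×10^4 mm⁴ = 1.125×10^-8 m⁴
Effective length L_e = K·L = 0.7 × 7.51 = 5.257 m
P_cr = π²EI / L_e² = π² × 69.1×10⁹ × 1.125×10^-8 / 5.257² = 277.6 N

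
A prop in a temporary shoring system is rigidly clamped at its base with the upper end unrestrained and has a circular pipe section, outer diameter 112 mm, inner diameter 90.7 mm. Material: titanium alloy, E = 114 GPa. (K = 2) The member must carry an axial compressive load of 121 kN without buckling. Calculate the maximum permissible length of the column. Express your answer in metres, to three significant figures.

L_max ≈ 3.20 m

d_o = 112 mm, d_i = 90.7 mm
I = π(d_o⁴ − d_i⁴)/64 = π(112⁴ − 90.70⁴)/64 = 4.402×10^6 mm⁴
I = 4.402×10^-6 m⁴
At the buckling limit P_cr = P = 1.210×10^5 N
From P_cr = π²EI/(K·L)²:  L = (1/K)·√(π²EI/P_cr) = (1/2)·√(π²×1.14×10^11×4.402×10^-6/1.210×10^5)
L = 3.20 m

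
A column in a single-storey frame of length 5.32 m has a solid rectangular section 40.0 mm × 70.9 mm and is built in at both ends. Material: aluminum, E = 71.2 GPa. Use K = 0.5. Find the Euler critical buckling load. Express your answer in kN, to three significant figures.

P_cr ≈ 37.6 kN

Buckling occurs about the weak axis: I_min = h·b³/12 with b = 40.0 mm (the shorter side).
I_min = 70.9×40.0³/12 = 3.781×10^5 mm⁴
I = 3.781×10^5 mm⁴ = 3.781×10^-7 m⁴
Effective length L_e = K·L = 0.5 × 5.32 = 2.660 m
P_cr = π²EI / L_e² = π² × 71.2×10⁹ × 3.781×10^-7 / 2.660² = 3.755×10^4 N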